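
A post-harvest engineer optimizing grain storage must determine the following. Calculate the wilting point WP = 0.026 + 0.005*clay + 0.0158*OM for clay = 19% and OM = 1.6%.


WP = 0.026 + 0.005*19 + 0.0158*1.6
   = 0.026 + 0.0950 + 0.0253
   = 0.1463


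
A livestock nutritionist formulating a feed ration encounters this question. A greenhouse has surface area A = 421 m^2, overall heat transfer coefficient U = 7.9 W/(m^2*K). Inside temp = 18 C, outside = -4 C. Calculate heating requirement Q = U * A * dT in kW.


dT = 18 - (-4) = 22 K
Q = U * A * dT
  = 7.9 * 421 * 22
  = 73169.80 W = 73.17 kW


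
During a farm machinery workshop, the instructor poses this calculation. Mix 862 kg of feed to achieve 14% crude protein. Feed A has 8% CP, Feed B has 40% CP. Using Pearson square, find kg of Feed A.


parts_A = CP_b - target = 40 - 14 = 26
parts_B = target - CP_a = 14 - 8 = 6
total_parts = 26 + 6 = 32
Feed A = 862 * 26 / 32 = 700.38 kg
Feed B = 862 * 6 / 32 = 161.63 kg

700.38 kg


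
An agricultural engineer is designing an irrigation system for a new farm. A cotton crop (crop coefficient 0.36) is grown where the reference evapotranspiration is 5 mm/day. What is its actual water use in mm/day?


ETc = Kc * ET0
    = 0.36 * 5
    = 1.80 mm/day


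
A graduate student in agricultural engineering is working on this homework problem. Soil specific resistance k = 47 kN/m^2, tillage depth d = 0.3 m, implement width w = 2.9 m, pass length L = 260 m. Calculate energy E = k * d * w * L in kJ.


E = k * d * w * L
  = 47 * 0.3 * 2.9 * 260
  = 10631.40 kJ


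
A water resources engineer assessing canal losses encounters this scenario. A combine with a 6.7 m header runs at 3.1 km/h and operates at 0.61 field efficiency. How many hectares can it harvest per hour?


C = w * v * eta_f / 10
  = 6.7 * 3.1 * 0.61 / 10
  = 12.67 / 10
  = 1.27 ha/h


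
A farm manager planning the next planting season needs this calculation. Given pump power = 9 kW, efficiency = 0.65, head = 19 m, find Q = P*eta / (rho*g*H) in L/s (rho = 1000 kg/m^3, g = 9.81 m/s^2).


Q = (P * 1000 * eta) / (rho * g * H)
  = (9 * 1000 * 0.65) / (1000 * 9.81 * 19)
  = 5850 / 186390
  = 0.03139 m^3/s = 31.39 L/s


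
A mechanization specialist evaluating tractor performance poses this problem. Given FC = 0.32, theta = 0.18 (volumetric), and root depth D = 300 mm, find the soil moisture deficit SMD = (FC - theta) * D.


SMD = (FC - theta) * D
    = (0.32 - 0.18) * 300
    = 0.140 * 300
    = 42 mm


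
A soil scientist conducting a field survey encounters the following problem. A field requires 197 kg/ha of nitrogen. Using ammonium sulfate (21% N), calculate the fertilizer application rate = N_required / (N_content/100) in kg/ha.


Rate = N_required / (N_content / 100)
     = 197 / (21 / 100)
     = 197 / 0.21
     = 938.10 kg/ha


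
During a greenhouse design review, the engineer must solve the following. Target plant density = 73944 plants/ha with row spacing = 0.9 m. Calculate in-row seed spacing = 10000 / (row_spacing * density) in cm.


spacing = 10000 / (row_sp * density)
        = 10000 / (0.9 * 73944)
        = 10000 / 66549.60
        = 0.15026 m = 15.03 cm


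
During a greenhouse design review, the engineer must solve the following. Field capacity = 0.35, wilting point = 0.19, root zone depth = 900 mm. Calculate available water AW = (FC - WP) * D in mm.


AW = (FC - WP) * D
   = (0.35 - 0.19) * 900
   = 0.16 * 900
   = 144 mm


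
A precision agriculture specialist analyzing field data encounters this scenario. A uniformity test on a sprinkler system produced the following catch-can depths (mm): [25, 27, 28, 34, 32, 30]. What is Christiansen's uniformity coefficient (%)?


xbar = 176 / 6 = 29.333
sum|xi - xbar| = 16
CU = 100 * (1 - 16 / (6 * 29.333))
   = 100 * (1 - 0.0909)
   = 90.91%


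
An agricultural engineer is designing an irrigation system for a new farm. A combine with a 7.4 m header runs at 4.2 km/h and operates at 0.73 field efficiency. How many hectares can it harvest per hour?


C = w * v * eta_f / 10
  = 7.4 * 4.2 * 0.73 / 10
  = 22.69 / 10
  = 2.27 ha/h


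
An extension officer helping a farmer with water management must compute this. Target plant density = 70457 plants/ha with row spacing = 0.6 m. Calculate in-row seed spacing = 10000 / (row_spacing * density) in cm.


spacing = 10000 / (row_sp * density)
        = 10000 / (0.6 * 70457)
        = 10000 / 42274.20
        = 0.23655 m = 23.66 cm


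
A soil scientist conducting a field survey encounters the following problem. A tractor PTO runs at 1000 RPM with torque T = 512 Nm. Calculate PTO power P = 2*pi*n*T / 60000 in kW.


P = 2*pi*n*T / 60000
  = 2*pi * 1000 * 512 / 60000
  = 3216990.88 / 60000
  = 53.62 kW


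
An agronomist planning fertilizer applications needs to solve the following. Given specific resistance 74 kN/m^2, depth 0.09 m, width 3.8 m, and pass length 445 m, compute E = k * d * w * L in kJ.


E = k * d * w * L
  = 74 * 0.09 * 3.8 * 445
  = 11262.06 kJ


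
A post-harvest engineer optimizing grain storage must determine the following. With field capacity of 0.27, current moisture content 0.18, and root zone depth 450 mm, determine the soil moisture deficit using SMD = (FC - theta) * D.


SMD = (FC - theta) * D
    = (0.27 - 0.18) * 450
    = 0.090 * 450
    = 40.50 mm


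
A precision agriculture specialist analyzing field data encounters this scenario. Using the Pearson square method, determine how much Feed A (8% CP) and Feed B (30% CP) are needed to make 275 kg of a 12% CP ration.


parts_A = CP_b - target = 30 - 12 = 18
parts_B = target - CP_a = 12 - 8 = 4
total_parts = 18 + 4 = 22
Feed A = 275 * 18 / 22 = 225 kg
Feed B = 275 * 4 / 22 = 50 kg

225 kg


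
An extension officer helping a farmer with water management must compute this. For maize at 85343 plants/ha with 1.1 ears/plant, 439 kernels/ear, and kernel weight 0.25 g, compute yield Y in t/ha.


Y = density * ears * kernels * kw
  = 85343 * 1.1 * 439 * 0.25 g/ha
  = 10303033.68 g/ha
  = 10303.03 kg/ha = 10.30 t/ha


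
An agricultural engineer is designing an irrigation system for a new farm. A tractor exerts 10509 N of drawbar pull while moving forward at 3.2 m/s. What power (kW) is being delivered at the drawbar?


P = F * v / 1000
  = 10509 * 3.2 / 1000
  = 33628.80 / 1000
  = 33.63 kW


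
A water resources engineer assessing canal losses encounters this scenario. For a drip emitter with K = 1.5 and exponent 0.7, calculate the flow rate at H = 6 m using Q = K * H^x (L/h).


Q = K * H^x
  = 1.5 * 6^0.7
  = 1.5 * 3.5051
  = 5.26 L/h


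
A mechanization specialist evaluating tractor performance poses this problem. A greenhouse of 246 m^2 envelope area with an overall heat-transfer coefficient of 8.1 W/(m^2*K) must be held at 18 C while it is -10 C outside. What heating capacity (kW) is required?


dT = 18 - (-10) = 28 K
Q = U * A * dT
  = 8.1 * 246 * 28
  = 55792.80 W = 55.79 kW


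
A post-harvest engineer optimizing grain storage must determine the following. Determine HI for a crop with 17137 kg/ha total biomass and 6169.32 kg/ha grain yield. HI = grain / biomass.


HI = grain_yield / biomass
   = 6169.32 / 17137
   = 0.36


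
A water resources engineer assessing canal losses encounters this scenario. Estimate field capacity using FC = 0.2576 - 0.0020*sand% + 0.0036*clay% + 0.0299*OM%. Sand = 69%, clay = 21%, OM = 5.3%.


FC = 0.2576 - 0.0020*69 + 0.0036*21 + 0.0299*5.3
   = 0.2576 - 0.1380 + 0.0756 + 0.1585
   = 0.3537


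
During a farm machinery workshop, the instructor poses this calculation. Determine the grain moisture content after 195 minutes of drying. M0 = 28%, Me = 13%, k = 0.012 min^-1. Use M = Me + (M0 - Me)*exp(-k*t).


M = Me + (M0 - Me) * e^(-k*t)
  = 13 + (28 - 13) * e^(-0.012*195)
  = 13 + 15 * e^(-2.340)
  = 13 + 15 * 0.09633
  = 13 + 1.4449
  = 14.44%


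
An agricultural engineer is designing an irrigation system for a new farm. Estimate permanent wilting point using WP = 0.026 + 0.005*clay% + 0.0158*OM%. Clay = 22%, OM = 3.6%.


WP = 0.026 + 0.005*22 + 0.0158*3.6
   = 0.026 + 0.1100 + 0.0569
   = 0.1929


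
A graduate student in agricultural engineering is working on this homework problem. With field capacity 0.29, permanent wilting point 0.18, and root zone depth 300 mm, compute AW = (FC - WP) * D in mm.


AW = (FC - WP) * D
   = (0.29 - 0.18) * 300
   = 0.11 * 300
   = 33 mm


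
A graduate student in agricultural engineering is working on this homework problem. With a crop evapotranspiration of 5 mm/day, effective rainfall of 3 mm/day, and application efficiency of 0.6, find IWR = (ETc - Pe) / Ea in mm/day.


IWR = (ETc - Pe) / Ea
    = (5 - 3) / 0.6
    = 2 / 0.6
    = 3.33 mm/day


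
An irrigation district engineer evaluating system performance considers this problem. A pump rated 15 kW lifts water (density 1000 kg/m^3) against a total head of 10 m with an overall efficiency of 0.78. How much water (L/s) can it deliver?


Q = (P * 1000 * eta) / (rho * g * H)
  = (15 * 1000 * 0.78) / (1000 * 9.81 * 10)
  = 11700 / 98100
  = 0.11927 m^3/s = 119.27 L/s


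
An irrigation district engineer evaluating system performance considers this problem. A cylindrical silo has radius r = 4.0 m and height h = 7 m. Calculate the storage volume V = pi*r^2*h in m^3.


V = pi * r^2 * h
  = pi * 4.0^2 * 7
  = pi * 16 * 7
  = 351.86 m^3


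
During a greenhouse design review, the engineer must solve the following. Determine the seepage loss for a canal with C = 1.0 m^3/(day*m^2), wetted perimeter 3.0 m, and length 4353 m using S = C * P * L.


S = C * P * L
  = 1.0 * 3.0 * 4353
  = 13059 m^3/day


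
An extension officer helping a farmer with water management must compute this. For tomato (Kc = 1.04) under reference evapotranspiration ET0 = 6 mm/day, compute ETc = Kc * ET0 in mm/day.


ETc = Kc * ET0
    = 1.04 * 6
    = 6.24 mm/day


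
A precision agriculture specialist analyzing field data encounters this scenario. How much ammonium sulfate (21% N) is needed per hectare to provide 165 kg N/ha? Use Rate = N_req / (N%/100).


Rate = N_required / (N_content / 100)
     = 165 / (21 / 100)
     = 165 / 0.21
     = 785.71 kg/ha


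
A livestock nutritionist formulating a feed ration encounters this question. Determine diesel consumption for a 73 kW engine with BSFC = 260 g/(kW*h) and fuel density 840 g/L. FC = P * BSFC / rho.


FC = P * BSFC / rho_fuel
   = 73 * 260 / 840
   = 18980 / 840
   = 22.60 L/h


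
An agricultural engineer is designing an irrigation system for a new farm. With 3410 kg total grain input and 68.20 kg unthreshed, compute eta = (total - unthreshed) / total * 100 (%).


eta = (total - unthreshed) / total * 100
    = (3410 - 68.20) / 3410 * 100
    = 3341.80 / 3410 * 100
    = 98%


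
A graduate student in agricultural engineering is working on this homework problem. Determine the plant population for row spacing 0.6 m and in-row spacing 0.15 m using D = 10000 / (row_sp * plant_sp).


D = 10000 / (row_sp * plant_sp)
  = 10000 / (0.6 * 0.15)
  = 10000 / 0.0900
  = 111111.11 plants/ha


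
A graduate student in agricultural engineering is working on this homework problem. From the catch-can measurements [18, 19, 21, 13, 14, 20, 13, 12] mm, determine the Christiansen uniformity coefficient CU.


xbar = 130 / 8 = 16.250
sum|xi - xbar| = 26
CU = 100 * (1 - 26 / (8 * 16.250))
   = 100 * (1 - 0.2000)
   = 80%


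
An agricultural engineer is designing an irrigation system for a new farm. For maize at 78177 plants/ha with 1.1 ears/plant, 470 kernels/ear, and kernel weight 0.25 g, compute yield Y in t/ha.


Y = density * ears * kernels * kw
  = 78177 * 1.1 * 470 * 0.25 g/ha
  = 10104377.25 g/ha
  = 10104.38 kg/ha = 10.10 t/ha


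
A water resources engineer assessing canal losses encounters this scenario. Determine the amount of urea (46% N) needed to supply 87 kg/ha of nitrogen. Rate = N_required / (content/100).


Rate = N_required / (N_content / 100)
     = 87 / (46 / 100)
     = 87 / 0.46
     = 189.13 kg/ha


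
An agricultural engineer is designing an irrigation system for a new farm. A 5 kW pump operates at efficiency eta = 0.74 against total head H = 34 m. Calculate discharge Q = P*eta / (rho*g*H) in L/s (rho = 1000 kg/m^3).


Q = (P * 1000 * eta) / (rho * g * H)
  = (5 * 1000 * 0.74) / (1000 * 9.81 * 34)
  = 3700 / 333540
  = 0.01109 m^3/s = 11.09 L/s


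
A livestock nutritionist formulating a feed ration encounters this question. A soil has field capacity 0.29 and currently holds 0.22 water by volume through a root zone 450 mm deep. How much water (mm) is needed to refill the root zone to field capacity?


SMD = (FC - theta) * D
    = (0.29 - 0.22) * 450
    = 0.070 * 450
    = 31.50 mm


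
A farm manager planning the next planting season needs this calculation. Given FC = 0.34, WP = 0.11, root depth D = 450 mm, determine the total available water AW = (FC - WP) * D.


AW = (FC - WP) * D
   = (0.34 - 0.11) * 450
   = 0.23 * 450
   = 103.50 mm


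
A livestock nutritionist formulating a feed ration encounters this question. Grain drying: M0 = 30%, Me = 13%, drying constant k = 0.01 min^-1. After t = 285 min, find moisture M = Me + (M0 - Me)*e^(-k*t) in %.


M = Me + (M0 - Me) * e^(-k*t)
  = 13 + (30 - 13) * e^(-0.01*285)
  = 13 + 17 * e^(-2.850)
  = 13 + 17 * 0.05784
  = 13 + 0.9834
  = 13.98%


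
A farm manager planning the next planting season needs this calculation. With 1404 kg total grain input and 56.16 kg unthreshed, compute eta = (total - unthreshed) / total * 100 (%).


eta = (total - unthreshed) / total * 100
    = (1404 - 56.16) / 1404 * 100
    = 1347.84 / 1404 * 100
    = 96%


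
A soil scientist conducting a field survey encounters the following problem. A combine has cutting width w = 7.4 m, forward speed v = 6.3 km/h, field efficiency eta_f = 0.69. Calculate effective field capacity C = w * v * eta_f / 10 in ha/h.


C = w * v * eta_f / 10
  = 7.4 * 6.3 * 0.69 / 10
  = 32.17 / 10
  = 3.22 ha/h


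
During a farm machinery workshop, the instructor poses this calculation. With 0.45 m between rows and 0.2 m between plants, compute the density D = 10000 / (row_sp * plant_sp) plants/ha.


D = 10000 / (row_sp * plant_sp)
  = 10000 / (0.45 * 0.2)
  = 10000 / 0.0900
  = 111111.11 plants/ha


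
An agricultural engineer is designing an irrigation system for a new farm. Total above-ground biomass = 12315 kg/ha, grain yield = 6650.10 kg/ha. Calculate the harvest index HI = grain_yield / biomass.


HI = grain_yield / biomass
   = 6650.10 / 12315
   = 0.54


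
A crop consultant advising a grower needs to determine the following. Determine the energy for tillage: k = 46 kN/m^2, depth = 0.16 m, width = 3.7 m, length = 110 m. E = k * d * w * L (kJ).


E = k * d * w * L
  = 46 * 0.16 * 3.7 * 110
  = 2995.52 kJ


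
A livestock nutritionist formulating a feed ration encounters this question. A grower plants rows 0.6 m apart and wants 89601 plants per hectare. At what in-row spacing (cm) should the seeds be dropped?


spacing = 10000 / (row_sp * density)
        = 10000 / (0.6 * 89601)
        = 10000 / 53760.60
        = 0.18601 m = 18.60 cm


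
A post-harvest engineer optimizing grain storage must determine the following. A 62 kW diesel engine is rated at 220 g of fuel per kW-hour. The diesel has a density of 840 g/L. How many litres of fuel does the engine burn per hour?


FC = P * BSFC / rho_fuel
   = 62 * 220 / 840
   = 13640 / 840
   = 16.24 L/h


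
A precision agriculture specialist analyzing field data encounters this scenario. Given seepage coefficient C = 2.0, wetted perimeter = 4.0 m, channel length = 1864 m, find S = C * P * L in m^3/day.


S = C * P * L
  = 2.0 * 4.0 * 1864
  = 14912 m^3/day


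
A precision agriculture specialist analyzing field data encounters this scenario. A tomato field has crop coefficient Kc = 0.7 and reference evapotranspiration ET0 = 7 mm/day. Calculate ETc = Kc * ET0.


ETc = Kc * ET0
    = 0.7 * 7
    = 4.90 mm/day


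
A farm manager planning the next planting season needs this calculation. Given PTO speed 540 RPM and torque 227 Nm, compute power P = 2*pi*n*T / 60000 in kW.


P = 2*pi*n*T / 60000
  = 2*pi * 540 * 227 / 60000
  = 770192.85 / 60000
  = 12.84 kW


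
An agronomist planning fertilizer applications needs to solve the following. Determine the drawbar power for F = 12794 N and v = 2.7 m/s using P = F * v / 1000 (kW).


P = F * v / 1000
  = 12794 * 2.7 / 1000
  = 34543.80 / 1000
  = 34.54 kW


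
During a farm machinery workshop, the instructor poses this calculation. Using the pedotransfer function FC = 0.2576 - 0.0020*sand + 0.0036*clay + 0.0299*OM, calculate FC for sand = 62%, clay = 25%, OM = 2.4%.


FC = 0.2576 - 0.0020*62 + 0.0036*25 + 0.0299*2.4
   = 0.2576 - 0.1240 + 0.0900 + 0.0718
   = 0.2954


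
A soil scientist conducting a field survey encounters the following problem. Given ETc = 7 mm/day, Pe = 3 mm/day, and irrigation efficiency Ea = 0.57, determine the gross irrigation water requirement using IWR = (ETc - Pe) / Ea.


IWR = (ETc - Pe) / Ea
    = (7 - 3) / 0.57
    = 4 / 0.57
    = 7.02 mm/day


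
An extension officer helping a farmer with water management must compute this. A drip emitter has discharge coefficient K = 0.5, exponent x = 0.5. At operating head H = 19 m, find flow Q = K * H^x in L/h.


Q = K * H^x
  = 0.5 * 19^0.5
  = 0.5 * 4.3589
  = 2.18 L/h


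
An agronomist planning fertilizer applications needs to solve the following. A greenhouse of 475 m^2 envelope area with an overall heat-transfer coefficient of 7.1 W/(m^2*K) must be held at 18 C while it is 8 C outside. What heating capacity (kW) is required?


dT = 18 - (8) = 10 K
Q = U * A * dT
  = 7.1 * 475 * 10
  = 33725 W = 33.73 kW


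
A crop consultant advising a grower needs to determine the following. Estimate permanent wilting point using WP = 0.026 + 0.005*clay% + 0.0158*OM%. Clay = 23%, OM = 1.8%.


WP = 0.026 + 0.005*23 + 0.0158*1.8
   = 0.026 + 0.1150 + 0.0284
   = 0.1694


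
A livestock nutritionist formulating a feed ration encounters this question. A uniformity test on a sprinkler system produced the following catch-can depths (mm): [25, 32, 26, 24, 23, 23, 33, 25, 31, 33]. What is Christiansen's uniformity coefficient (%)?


xbar = 275 / 10 = 27.500
sum|xi - xbar| = 38
CU = 100 * (1 - 38 / (10 * 27.500))
   = 100 * (1 - 0.1382)
   = 86.18%


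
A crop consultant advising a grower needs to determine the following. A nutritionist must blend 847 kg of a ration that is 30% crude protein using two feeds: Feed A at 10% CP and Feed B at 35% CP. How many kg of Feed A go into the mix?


parts_A = CP_b - target = 35 - 30 = 5
parts_B = target - CP_a = 30 - 10 = 20
total_parts = 5 + 20 = 25
Feed A = 847 * 5 / 25 = 169.40 kg
Feed B = 847 * 20 / 25 = 677.60 kg

169.40 kg


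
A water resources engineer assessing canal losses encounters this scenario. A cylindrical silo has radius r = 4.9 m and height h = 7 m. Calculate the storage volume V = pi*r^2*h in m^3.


V = pi * r^2 * h
  = pi * 4.9^2 * 7
  = pi * 24.01 * 7
  = 528.01 m^3


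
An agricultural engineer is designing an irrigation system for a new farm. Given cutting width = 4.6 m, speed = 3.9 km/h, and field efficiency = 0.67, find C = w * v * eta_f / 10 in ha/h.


C = w * v * eta_f / 10
  = 4.6 * 3.9 * 0.67 / 10
  = 12.02 / 10
  = 1.20 ha/h


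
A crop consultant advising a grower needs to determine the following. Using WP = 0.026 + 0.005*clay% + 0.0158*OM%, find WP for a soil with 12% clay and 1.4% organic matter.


WP = 0.026 + 0.005*12 + 0.0158*1.4
   = 0.026 + 0.0600 + 0.0221
   = 0.1081


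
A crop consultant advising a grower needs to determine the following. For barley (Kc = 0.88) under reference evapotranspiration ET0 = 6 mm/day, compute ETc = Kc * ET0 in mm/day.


ETc = Kc * ET0
    = 0.88 * 6
    = 5.28 mm/day


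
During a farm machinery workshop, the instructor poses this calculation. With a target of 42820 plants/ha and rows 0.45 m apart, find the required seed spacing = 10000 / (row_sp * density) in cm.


spacing = 10000 / (row_sp * density)
        = 10000 / (0.45 * 42820)
        = 10000 / 19269
        = 0.51897 m = 51.90 cm


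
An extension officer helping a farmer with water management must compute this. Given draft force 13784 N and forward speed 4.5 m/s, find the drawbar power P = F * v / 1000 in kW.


P = F * v / 1000
  = 13784 * 4.5 / 1000
  = 62028 / 1000
  = 62.03 kW


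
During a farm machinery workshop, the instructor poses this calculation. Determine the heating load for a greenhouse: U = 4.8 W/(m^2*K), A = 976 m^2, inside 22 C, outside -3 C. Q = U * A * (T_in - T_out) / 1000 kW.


dT = 22 - (-3) = 25 K
Q = U * A * dT
  = 4.8 * 976 * 25
  = 117120 W = 117.12 kW


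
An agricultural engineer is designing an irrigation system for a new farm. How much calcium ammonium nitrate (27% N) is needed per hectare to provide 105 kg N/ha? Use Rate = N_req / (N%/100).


Rate = N_required / (N_content / 100)
     = 105 / (27 / 100)
     = 105 / 0.27
     = 388.89 kg/ha


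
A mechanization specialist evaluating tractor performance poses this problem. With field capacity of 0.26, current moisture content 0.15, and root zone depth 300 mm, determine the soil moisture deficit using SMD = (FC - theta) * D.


SMD = (FC - theta) * D
    = (0.26 - 0.15) * 300
    = 0.110 * 300
    = 33 mm


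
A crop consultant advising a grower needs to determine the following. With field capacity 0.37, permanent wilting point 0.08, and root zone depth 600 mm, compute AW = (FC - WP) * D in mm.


AW = (FC - WP) * D
   = (0.37 - 0.08) * 600
   = 0.29 * 600
   = 174 mm


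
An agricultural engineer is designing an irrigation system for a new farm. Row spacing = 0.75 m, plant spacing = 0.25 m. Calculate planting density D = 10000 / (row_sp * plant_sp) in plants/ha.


D = 10000 / (row_sp * plant_sp)
  = 10000 / (0.75 * 0.25)
  = 10000 / 0.1875
  = 53333.33 plants/ha


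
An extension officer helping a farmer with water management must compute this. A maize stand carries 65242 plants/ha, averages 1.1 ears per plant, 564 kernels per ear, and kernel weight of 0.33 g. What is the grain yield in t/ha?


Y = density * ears * kernels * kw
  = 65242 * 1.1 * 564 * 0.33 g/ha
  = 13357125.14 g/ha
  = 13357.13 kg/ha = 13.36 t/ha


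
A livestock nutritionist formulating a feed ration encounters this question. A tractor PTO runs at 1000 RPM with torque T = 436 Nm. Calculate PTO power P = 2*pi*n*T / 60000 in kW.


P = 2*pi*n*T / 60000
  = 2*pi * 1000 * 436 / 60000
  = 2739468.79 / 60000
  = 45.66 kW


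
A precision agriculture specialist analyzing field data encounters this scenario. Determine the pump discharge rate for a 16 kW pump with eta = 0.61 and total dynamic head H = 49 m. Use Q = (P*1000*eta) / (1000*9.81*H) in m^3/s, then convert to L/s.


Q = (P * 1000 * eta) / (rho * g * H)
  = (16 * 1000 * 0.61) / (1000 * 9.81 * 49)
  = 9760 / 480690
  = 0.02030 m^3/s = 20.30 L/s


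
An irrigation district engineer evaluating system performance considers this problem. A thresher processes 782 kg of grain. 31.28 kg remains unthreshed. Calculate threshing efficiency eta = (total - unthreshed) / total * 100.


eta = (total - unthreshed) / total * 100
    = (782 - 31.28) / 782 * 100
    = 750.72 / 782 * 100
    = 96%


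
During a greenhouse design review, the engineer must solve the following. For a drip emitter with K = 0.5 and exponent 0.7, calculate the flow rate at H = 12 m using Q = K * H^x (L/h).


Q = K * H^x
  = 0.5 * 12^0.7
  = 0.5 * 5.6941
  = 2.85 L/h


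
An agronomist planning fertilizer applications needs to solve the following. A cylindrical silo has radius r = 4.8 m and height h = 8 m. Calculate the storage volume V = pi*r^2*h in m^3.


V = pi * r^2 * h
  = pi * 4.8^2 * 8
  = pi * 23.04 * 8
  = 579.06 m^3


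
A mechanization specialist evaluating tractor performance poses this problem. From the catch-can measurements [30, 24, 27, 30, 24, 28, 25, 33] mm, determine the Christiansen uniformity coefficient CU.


xbar = 221 / 8 = 27.625
sum|xi - xbar| = 21
CU = 100 * (1 - 21 / (8 * 27.625))
   = 100 * (1 - 0.0950)
   = 90.50%


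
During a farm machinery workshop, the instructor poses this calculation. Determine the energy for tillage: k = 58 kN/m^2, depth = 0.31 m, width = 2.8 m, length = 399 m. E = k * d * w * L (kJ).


E = k * d * w * L
  = 58 * 0.31 * 2.8 * 399
  = 20087.26 kJ


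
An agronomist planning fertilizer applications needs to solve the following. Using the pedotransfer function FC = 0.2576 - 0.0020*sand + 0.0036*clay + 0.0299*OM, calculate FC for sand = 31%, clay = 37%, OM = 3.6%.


FC = 0.2576 - 0.0020*31 + 0.0036*37 + 0.0299*3.6
   = 0.2576 - 0.0620 + 0.1332 + 0.1076
   = 0.4364


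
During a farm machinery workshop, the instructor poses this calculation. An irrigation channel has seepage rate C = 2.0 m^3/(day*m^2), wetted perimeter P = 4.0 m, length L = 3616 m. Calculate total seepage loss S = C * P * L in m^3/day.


S = C * P * L
  = 2.0 * 4.0 * 3616
  = 28928 m^3/day


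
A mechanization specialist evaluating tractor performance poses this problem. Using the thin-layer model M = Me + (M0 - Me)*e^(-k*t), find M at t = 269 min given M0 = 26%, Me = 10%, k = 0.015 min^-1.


M = Me + (M0 - Me) * e^(-k*t)
  = 10 + (26 - 10) * e^(-0.015*269)
  = 10 + 16 * e^(-4.035)
  = 10 + 16 * 0.01769
  = 10 + 0.2830
  = 10.28%


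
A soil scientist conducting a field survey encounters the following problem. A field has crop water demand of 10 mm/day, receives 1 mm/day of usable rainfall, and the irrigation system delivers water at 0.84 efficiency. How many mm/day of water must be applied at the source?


IWR = (ETc - Pe) / Ea
    = (10 - 1) / 0.84
    = 9 / 0.84
    = 10.71 mm/day


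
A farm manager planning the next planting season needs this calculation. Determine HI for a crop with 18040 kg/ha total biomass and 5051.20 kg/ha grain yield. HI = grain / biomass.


HI = grain_yield / biomass
   = 5051.20 / 18040
   = 0.28


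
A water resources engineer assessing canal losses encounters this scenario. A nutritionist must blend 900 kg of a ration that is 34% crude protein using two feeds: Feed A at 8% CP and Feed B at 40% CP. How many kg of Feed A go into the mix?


parts_A = CP_b - target = 40 - 34 = 6
parts_B = target - CP_a = 34 - 8 = 26
total_parts = 6 + 26 = 32
Feed A = 900 * 6 / 32 = 168.75 kg
Feed B = 900 * 26 / 32 = 731.25 kg

168.75 kg


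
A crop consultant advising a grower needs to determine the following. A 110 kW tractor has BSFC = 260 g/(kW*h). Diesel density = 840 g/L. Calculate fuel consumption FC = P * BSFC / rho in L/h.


FC = P * BSFC / rho_fuel
   = 110 * 260 / 840
   = 28600 / 840
   = 34.05 L/h


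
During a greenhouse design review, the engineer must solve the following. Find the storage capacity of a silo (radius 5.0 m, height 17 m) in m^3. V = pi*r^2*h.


V = pi * r^2 * h
  = pi * 5.0^2 * 17
  = pi * 25 * 17
  = 1335.18 m^3


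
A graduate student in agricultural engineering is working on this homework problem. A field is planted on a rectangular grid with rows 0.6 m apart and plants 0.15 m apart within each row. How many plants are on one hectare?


D = 10000 / (row_sp * plant_sp)
  = 10000 / (0.6 * 0.15)
  = 10000 / 0.0900
  = 111111.11 plants/ha


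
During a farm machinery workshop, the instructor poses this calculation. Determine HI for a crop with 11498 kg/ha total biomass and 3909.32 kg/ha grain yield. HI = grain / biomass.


HI = grain_yield / biomass
   = 3909.32 / 11498
   = 0.34


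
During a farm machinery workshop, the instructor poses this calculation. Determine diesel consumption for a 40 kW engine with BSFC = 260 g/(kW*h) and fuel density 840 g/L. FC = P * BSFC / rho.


FC = P * BSFC / rho_fuel
   = 40 * 260 / 840
   = 10400 / 840
   = 12.38 L/h


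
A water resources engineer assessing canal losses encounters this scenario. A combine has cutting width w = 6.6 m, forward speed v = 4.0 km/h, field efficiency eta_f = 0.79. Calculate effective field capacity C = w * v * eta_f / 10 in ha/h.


C = w * v * eta_f / 10
  = 6.6 * 4.0 * 0.79 / 10
  = 20.86 / 10
  = 2.09 ha/h


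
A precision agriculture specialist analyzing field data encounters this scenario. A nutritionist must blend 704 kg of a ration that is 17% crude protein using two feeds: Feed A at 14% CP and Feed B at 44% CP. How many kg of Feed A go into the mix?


parts_A = CP_b - target = 44 - 17 = 27
parts_B = target - CP_a = 17 - 14 = 3
total_parts = 27 + 3 = 30
Feed A = 704 * 27 / 30 = 633.60 kg
Feed B = 704 * 3 / 30 = 70.40 kg

633.60 kg


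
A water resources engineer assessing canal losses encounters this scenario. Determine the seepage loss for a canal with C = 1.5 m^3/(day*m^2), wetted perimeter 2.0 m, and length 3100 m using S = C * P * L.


S = C * P * L
  = 1.5 * 2.0 * 3100
  = 9300 m^3/day


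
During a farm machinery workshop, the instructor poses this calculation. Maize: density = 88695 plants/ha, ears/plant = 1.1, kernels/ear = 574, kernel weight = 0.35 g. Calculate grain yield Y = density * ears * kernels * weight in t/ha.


Y = density * ears * kernels * kw
  = 88695 * 1.1 * 574 * 0.35 g/ha
  = 19600708.05 g/ha
  = 19600.71 kg/ha = 19.60 t/ha


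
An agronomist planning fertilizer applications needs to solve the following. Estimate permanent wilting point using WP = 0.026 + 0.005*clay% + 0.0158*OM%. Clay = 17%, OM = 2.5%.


WP = 0.026 + 0.005*17 + 0.0158*2.5
   = 0.026 + 0.0850 + 0.0395
   = 0.1505


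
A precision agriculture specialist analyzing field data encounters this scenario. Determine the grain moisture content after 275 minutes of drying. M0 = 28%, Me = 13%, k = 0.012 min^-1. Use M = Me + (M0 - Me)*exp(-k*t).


M = Me + (M0 - Me) * e^(-k*t)
  = 13 + (28 - 13) * e^(-0.012*275)
  = 13 + 15 * e^(-3.300)
  = 13 + 15 * 0.03688
  = 13 + 0.5532
  = 13.55%


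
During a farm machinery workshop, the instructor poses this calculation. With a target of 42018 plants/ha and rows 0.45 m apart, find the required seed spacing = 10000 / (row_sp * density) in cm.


spacing = 10000 / (row_sp * density)
        = 10000 / (0.45 * 42018)
        = 10000 / 18908.10
        = 0.52887 m = 52.89 cm


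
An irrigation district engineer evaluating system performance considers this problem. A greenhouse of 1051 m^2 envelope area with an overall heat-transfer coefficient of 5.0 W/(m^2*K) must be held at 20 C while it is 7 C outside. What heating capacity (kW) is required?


dT = 20 - (7) = 13 K
Q = U * A * dT
  = 5.0 * 1051 * 13
  = 68315 W = 68.32 kW


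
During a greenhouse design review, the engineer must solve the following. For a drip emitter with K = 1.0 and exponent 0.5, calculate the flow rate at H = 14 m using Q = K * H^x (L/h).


Q = K * H^x
  = 1.0 * 14^0.5
  = 1.0 * 3.7417
  = 3.74 L/h


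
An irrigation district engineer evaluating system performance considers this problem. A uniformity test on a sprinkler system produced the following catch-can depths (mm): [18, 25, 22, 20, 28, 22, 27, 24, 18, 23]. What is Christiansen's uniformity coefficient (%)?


xbar = 227 / 10 = 22.700
sum|xi - xbar| = 27
CU = 100 * (1 - 27 / (10 * 22.700))
   = 100 * (1 - 0.1189)
   = 88.11%


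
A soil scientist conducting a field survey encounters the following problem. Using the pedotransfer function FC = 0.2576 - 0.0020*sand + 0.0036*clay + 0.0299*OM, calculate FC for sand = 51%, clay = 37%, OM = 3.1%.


FC = 0.2576 - 0.0020*51 + 0.0036*37 + 0.0299*3.1
   = 0.2576 - 0.1020 + 0.1332 + 0.0927
   = 0.3815


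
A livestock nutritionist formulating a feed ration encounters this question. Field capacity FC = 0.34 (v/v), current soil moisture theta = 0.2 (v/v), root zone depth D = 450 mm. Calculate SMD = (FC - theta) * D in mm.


SMD = (FC - theta) * D
    = (0.34 - 0.2) * 450
    = 0.140 * 450
    = 63 mm


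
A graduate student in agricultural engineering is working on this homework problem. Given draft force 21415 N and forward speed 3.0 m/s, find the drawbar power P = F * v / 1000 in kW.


P = F * v / 1000
  = 21415 * 3.0 / 1000
  = 64245 / 1000
  = 64.25 kW


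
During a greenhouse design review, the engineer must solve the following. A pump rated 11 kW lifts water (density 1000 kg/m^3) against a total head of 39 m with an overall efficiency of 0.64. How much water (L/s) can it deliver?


Q = (P * 1000 * eta) / (rho * g * H)
  = (11 * 1000 * 0.64) / (1000 * 9.81 * 39)
  = 7040 / 382590
  = 0.01840 m^3/s = 18.40 L/s


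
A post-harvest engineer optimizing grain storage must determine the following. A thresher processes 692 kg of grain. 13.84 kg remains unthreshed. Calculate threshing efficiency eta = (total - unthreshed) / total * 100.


eta = (total - unthreshed) / total * 100
    = (692 - 13.84) / 692 * 100
    = 678.16 / 692 * 100
    = 98%


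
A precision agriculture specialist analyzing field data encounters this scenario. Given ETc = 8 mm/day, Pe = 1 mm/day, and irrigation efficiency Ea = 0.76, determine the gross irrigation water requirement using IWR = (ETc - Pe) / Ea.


IWR = (ETc - Pe) / Ea
    = (8 - 1) / 0.76
    = 7 / 0.76
    = 9.21 mm/day


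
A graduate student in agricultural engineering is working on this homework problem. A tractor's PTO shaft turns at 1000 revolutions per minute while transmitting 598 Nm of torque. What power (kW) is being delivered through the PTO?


P = 2*pi*n*T / 60000
  = 2*pi * 1000 * 598 / 60000
  = 3757344.81 / 60000
  = 62.62 kW


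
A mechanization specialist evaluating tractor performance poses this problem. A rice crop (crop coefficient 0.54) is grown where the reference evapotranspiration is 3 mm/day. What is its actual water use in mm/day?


ETc = Kc * ET0
    = 0.54 * 3
    = 1.62 mm/day


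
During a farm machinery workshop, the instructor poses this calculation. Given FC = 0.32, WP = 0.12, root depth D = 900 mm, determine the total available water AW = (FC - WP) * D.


AW = (FC - WP) * D
   = (0.32 - 0.12) * 900
   = 0.20 * 900
   = 180 mm


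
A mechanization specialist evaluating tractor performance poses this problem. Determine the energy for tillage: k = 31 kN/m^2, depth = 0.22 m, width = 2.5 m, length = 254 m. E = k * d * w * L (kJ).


E = k * d * w * L
  = 31 * 0.22 * 2.5 * 254
  = 4330.70 kJ


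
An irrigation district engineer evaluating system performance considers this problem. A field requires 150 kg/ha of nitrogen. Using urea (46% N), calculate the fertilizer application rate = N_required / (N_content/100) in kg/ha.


Rate = N_required / (N_content / 100)
     = 150 / (46 / 100)
     = 150 / 0.46
     = 326.09 kg/ha


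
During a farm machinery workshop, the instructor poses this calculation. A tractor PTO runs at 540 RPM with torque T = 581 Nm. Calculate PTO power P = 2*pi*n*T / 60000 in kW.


P = 2*pi*n*T / 60000
  = 2*pi * 540 * 581 / 60000
  = 1971286.56 / 60000
  = 32.85 kW


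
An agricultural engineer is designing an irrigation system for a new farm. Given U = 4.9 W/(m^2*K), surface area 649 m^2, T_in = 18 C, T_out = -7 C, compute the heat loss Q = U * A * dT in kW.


dT = 18 - (-7) = 25 K
Q = U * A * dT
  = 4.9 * 649 * 25
  = 79502.50 W = 79.50 kW


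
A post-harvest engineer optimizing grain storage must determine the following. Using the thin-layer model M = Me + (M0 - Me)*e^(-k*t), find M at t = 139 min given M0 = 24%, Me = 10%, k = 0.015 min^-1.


M = Me + (M0 - Me) * e^(-k*t)
  = 10 + (24 - 10) * e^(-0.015*139)
  = 10 + 14 * e^(-2.085)
  = 10 + 14 * 0.12431
  = 10 + 1.7403
  = 11.74%


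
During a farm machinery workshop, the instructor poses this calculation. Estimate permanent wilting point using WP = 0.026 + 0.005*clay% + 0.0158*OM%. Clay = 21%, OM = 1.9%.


WP = 0.026 + 0.005*21 + 0.0158*1.9
   = 0.026 + 0.1050 + 0.0300
   = 0.1610


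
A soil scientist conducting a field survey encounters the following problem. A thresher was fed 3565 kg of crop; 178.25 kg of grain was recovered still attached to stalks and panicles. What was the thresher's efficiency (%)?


eta = (total - unthreshed) / total * 100
    = (3565 - 178.25) / 3565 * 100
    = 3386.75 / 3565 * 100
    = 95%


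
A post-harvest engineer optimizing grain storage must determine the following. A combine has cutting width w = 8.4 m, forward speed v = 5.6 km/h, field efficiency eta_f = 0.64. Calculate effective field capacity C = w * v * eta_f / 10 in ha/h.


C = w * v * eta_f / 10
  = 8.4 * 5.6 * 0.64 / 10
  = 30.11 / 10
  = 3.01 ha/h


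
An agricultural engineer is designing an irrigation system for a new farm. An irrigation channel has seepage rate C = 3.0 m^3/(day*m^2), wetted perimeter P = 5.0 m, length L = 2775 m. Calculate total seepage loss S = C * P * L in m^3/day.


S = C * P * L
  = 3.0 * 5.0 * 2775
  = 41625 m^3/day


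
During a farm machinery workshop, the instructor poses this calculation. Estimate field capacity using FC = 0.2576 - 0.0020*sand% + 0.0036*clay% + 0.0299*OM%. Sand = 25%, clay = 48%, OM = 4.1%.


FC = 0.2576 - 0.0020*25 + 0.0036*48 + 0.0299*4.1
   = 0.2576 - 0.0500 + 0.1728 + 0.1226
   = 0.5030


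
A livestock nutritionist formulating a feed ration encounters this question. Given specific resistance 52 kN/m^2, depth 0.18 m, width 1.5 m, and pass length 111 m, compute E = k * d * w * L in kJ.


E = k * d * w * L
  = 52 * 0.18 * 1.5 * 111
  = 1558.44 kJ


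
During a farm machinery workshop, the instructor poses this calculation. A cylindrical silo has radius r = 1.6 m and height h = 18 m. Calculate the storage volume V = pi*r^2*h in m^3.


V = pi * r^2 * h
  = pi * 1.6^2 * 18
  = pi * 2.56 * 18
  = 144.76 m^3


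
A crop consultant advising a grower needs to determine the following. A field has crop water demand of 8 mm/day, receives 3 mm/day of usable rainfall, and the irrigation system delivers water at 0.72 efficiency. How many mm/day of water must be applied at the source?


IWR = (ETc - Pe) / Ea
    = (8 - 3) / 0.72
    = 5 / 0.72
    = 6.94 mm/day


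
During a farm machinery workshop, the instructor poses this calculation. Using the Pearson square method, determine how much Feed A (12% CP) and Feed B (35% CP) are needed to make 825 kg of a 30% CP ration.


parts_A = CP_b - target = 35 - 30 = 5
parts_B = target - CP_a = 30 - 12 = 18
total_parts = 5 + 18 = 23
Feed A = 825 * 5 / 23 = 179.35 kg
Feed B = 825 * 18 / 23 = 645.65 kg

179.35 kg


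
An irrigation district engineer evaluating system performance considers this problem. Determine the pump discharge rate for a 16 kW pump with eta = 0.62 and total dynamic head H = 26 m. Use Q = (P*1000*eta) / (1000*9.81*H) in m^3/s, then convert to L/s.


Q = (P * 1000 * eta) / (rho * g * H)
  = (16 * 1000 * 0.62) / (1000 * 9.81 * 26)
  = 9920 / 255060
  = 0.03889 m^3/s = 38.89 L/s


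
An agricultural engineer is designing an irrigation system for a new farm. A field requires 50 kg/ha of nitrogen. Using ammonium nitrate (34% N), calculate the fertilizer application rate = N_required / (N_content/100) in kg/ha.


Rate = N_required / (N_content / 100)
     = 50 / (34 / 100)
     = 50 / 0.34
     = 147.06 kg/ha


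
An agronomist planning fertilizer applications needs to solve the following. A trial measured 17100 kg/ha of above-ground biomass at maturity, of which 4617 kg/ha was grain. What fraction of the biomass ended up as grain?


HI = grain_yield / biomass
   = 4617 / 17100
   = 0.27


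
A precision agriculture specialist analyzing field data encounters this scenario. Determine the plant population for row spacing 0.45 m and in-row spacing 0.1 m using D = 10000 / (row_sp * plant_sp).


D = 10000 / (row_sp * plant_sp)
  = 10000 / (0.45 * 0.1)
  = 10000 / 0.0450
  = 222222.22 plants/ha
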